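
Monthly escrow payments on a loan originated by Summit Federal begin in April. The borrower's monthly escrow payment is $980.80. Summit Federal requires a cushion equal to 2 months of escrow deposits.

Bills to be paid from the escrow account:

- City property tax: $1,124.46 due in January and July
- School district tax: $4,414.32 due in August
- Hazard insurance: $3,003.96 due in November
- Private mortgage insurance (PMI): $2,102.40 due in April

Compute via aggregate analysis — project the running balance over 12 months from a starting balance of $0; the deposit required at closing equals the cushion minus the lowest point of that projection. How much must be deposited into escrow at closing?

$4,760.34

Cushion = 2 × $980.80 = $1,961.60
Trial balance (start $0, +$980.80 each month, − disbursements):
  Apr: +$980.80 − $2,102.40 → -$1,121.60
  May: +$980.80 → -$140.80
  Jun: +$980.80 → $840.00
  Jul: +$980.80 − $1,124.46 → $696.34
  Aug: +$980.80 − $4,414.32 → -$2,737.18
  Sep: +$980.80 → -$1,756.38
  Oct: +$980.80 → -$775.58
  Nov: +$980.80 − $3,003.96 → -$2,798.74
  Dec: +$980.80 → -$1,817.94
  Jan: +$980.80 − $1,124.46 → -$1,961.60
  Feb: +$980.80 → -$980.80
  Mar: +$980.80 → $0.00
Lowest trial balance = -$2,798.74 (Nov)
Initial deposit = cushion − low point = $1,961.60 − (-$2,798.74) = $4,760.34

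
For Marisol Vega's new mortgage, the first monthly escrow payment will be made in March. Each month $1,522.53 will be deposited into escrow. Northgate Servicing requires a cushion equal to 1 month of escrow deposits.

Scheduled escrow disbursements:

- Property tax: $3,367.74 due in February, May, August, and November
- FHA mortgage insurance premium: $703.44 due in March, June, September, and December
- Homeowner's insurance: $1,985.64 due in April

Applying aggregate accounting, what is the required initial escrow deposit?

$3,011.76

Cushion = 1 × $1,522.53 = $1,522.53
Trial balance (start $0, +$1,522.53 each month, − disbursements):
  Mar: +$1,522.53 − $703.44 → $819.09
  Apr: +$1,522.53 − $1,985.64 → $355.98
  May: +$1,522.53 − $3,367.74 → -$1,489.23
  Jun: +$1,522.53 − $703.44 → -$670.14
  Jul: +$1,522.53 → $852.39
  Aug: +$1,522.53 − $3,367.74 → -$992.82
  Sep: +$1,522.53 − $703.44 → -$173.73
  Oct: +$1,522.53 → $1,348.80
  Nov: +$1,522.53 − $3,367.74 → -$496.41
  Dec: +$1,522.53 − $703.44 → $322.68
  Jan: +$1,522.53 → $1,845.21
  Feb: +$1,522.53 − $3,367.74 → $0.00
Lowest trial balance = -$1,489.23 (May)
Initial deposit = cushion − low point = $1,522.53 − (-$1,489.23) = $3,011.76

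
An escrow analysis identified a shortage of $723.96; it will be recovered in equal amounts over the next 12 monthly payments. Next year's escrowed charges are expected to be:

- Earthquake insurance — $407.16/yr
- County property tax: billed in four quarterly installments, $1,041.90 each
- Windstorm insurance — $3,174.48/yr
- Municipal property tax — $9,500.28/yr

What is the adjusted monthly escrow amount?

$1,497.79

Earthquake insurance — $407.16 annually
County property tax — $1,041.90 × 4 = $4,167.60 annually
Windstorm insurance — $3,174.48 annually
Municipal property tax — $9,500.28 annually
Annual escrow total = $17,249.52
Monthly = $17,249.52 / 12 = $1,437.46
Shortage per month = $723.96 ÷ 12 = $60.33
New monthly escrow = $1,437.46 + $60.33 = $1,497.79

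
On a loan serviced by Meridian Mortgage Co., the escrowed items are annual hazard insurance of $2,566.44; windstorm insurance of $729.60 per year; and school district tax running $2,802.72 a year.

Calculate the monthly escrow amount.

Hazard insurance = $2,566.44/yr
Windstorm insurance = $729.60/yr
School district tax = $2,802.72/yr
Total annual escrow = $6,098.76
Monthly = $6,098.76 / 12 = $508.23

$508.23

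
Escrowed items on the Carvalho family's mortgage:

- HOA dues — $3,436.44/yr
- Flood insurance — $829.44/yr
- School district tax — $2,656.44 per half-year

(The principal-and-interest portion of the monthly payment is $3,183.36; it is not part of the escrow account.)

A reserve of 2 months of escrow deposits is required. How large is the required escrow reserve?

$1,596.46

HOA dues — $3,436.44/yr
Flood insurance — $829.44/yr
School district tax — $2,656.44 × 2 = $5,312.88/yr
Combined annual = $9,578.76
Per month = $9,578.76 ÷ 12 = $798.23
Reserve = 2 × $798.23 = $1,596.46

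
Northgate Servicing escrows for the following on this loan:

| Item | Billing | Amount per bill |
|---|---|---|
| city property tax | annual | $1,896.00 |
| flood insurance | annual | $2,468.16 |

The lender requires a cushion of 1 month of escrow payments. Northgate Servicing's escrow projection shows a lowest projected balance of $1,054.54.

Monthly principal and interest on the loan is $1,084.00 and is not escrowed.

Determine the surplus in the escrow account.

City property tax — $1,896.00 annually
Flood insurance — $2,468.16 annually
Combined annual = $1,896.00 + $2,468.16 = $4,364.16
Per month = $4,364.16 ÷ 12 = $363.68
Cushion = 1 × $363.68 = $363.68
Excess over cushion: $1,054.54 − $363.68 = $690.86

$690.86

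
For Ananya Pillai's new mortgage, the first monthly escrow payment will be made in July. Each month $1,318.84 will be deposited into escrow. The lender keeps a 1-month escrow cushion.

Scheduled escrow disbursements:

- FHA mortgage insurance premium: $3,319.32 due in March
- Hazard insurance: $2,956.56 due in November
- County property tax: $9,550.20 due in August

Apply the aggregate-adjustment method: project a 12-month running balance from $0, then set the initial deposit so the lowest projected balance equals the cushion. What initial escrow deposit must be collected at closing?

$8,231.36

Cushion = 1 × $1,318.84 = $1,318.84
Trial balance (start $0, +$1,318.84 each month, − disbursements):
  Jul: +$1,318.84 → $1,318.84
  Aug: +$1,318.84 − $9,550.20 → -$6,912.52
  Sep: +$1,318.84 → -$5,593.68
  Oct: +$1,318.84 → -$4,274.84
  Nov: +$1,318.84 − $2,956.56 → -$5,912.56
  Dec: +$1,318.84 → -$4,593.72
  Jan: +$1,318.84 → -$3,274.88
  Feb: +$1,318.84 → -$1,956.04
  Mar: +$1,318.84 − $3,319.32 → -$3,956.52
  Apr: +$1,318.84 → -$2,637.68
  May: +$1,318.84 → -$1,318.84
  Jun: +$1,318.84 → $0.00
Lowest trial balance = -$6,912.52 (Aug)
Initial deposit = cushion − low point = $1,318.84 − (-$6,912.52) = $8,231.36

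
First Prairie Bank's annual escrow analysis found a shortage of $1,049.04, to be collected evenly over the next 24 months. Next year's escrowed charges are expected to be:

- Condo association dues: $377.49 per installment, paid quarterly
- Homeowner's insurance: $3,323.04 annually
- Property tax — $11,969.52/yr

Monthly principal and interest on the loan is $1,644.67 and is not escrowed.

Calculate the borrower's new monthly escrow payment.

Condo association dues — $377.49 × 4 = $1,509.96 per year
Homeowner's insurance — $3,323.04 per year
Property tax — $11,969.52 per year
Total annual escrow = $16,802.52
Monthly = $16,802.52 / 12 = $1,400.21
Shortage per month = $1,049.04 ÷ 24 = $43.71
New monthly escrow = $1,400.21 + $43.71 = $1,443.92

$1,443.92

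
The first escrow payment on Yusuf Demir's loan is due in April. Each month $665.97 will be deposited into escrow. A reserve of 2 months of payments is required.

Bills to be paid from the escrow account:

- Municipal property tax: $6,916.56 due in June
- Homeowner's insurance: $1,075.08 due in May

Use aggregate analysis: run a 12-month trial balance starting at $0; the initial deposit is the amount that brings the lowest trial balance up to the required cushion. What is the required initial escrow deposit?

$7,325.67

Cushion = 2 × $665.97 = $1,331.94
Trial balance (start $0, +$665.97 each month, − disbursements):
  Apr: +$665.97 → $665.97
  May: +$665.97 − $1,075.08 → $256.86
  Jun: +$665.97 − $6,916.56 → -$5,993.73
  Jul: +$665.97 → -$5,327.76
  Aug: +$665.97 → -$4,661.79
  Sep: +$665.97 → -$3,995.82
  Oct: +$665.97 → -$3,329.85
  Nov: +$665.97 → -$2,663.88
  Dec: +$665.97 → -$1,997.91
  Jan: +$665.97 → -$1,331.94
  Feb: +$665.97 → -$665.97
  Mar: +$665.97 → $0.00
Lowest trial balance = -$5,993.73 (Jun)
Initial deposit = cushion − low point = $1,331.94 − (-$5,993.73) = $7,325.67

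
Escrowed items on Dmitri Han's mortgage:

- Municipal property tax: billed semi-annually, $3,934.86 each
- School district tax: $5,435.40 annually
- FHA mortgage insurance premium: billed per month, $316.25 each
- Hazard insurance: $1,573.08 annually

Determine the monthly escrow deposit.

Municipal property tax — $3,934.86 × 2 = $7,869.72/yr
School district tax — $5,435.40/yr
FHA mortgage insurance premium — $316.25 × 12 = $3,795.00/yr
Hazard insurance — $1,573.08/yr
Combined annual = $7,869.72 + $5,435.40 + $3,795.00 + $1,573.08 = $18,673.20
Per month = $18,673.20 / 12 = $1,556.10

$1,556.10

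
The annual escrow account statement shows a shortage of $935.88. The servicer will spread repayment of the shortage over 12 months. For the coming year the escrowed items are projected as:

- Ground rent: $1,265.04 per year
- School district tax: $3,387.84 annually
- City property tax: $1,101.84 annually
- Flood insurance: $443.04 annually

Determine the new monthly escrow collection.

Ground rent — $1,265.04
School district tax — $3,387.84
City property tax — $1,101.84
Flood insurance — $443.04
Yearly total = $6,197.76
Base monthly escrow = $6,197.76 / 12 = $516.48
Shortage spread = $935.88 / 12 = $77.99/mo
Adjusted monthly = $516.48 + $77.99 = $594.47

$594.47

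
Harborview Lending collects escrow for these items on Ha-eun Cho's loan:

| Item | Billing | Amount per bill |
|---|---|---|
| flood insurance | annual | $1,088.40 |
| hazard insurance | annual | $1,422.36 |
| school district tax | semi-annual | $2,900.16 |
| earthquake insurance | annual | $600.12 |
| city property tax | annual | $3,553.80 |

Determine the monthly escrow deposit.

Flood insurance = $1,088.40/yr
Hazard insurance = $1,422.36/yr
School district tax = $2,900.16 × 2 = $5,800.32/yr
Earthquake insurance = $600.12/yr
City property tax = $3,553.80/yr
Combined annual = $1,088.40 + $1,422.36 + $5,800.32 + $600.12 + $3,553.80 = $12,465.00
Base monthly escrow = $12,465.00 / 12 = $1,038.75

$1,038.75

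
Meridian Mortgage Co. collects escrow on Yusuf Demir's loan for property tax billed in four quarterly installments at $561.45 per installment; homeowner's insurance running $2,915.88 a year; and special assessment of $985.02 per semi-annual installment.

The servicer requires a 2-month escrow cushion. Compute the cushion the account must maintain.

$1,188.62

Property tax = $561.45 × 4 = $2,245.80 per year
Homeowner's insurance = $2,915.88 per year
Special assessment = $985.02 × 2 = $1,970.04 per year
Total annual escrow = $7,131.72
Base monthly escrow = $7,131.72 / 12 = $594.31
Required cushion = 2 × $594.31 = $1,188.62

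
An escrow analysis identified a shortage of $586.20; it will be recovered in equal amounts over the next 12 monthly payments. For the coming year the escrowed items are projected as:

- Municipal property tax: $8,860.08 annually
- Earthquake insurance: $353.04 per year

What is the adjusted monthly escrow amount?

$816.61

Municipal property tax = $8,860.08
Earthquake insurance = $353.04
Yearly total = $8,860.08 + $353.04 = $9,213.12
Per month = $9,213.12 ÷ 12 = $767.76
Shortage spread = $586.20 / 12 = $48.85/mo
Adjusted monthly = $767.76 + $48.85 = $816.61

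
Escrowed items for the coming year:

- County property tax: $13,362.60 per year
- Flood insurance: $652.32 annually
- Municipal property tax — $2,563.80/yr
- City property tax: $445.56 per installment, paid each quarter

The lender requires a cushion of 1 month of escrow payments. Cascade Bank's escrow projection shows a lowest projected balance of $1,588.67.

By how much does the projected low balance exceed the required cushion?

$58.59

County property tax — $13,362.60 per year
Flood insurance — $652.32 per year
Municipal property tax — $2,563.80 per year
City property tax — $445.56 × 4 = $1,782.24 per year
Combined annual = $18,360.96
Per month = $18,360.96 ÷ 12 = $1,530.08
Required reserve = 1 × $1,530.08 = $1,530.08
Excess over cushion: $1,588.67 − $1,530.08 = $58.59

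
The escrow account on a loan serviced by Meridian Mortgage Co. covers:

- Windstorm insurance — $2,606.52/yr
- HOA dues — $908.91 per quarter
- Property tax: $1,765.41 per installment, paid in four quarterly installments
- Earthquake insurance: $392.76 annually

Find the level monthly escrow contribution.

Windstorm insurance: $2,606.52 per year
HOA dues: $908.91 × 4 = $3,635.64 per year
Property tax: $1,765.41 × 4 = $7,061.64 per year
Earthquake insurance: $392.76 per year
Annual escrow total = $2,606.52 + $3,635.64 + $7,061.64 + $392.76 = $13,696.56
Monthly = $13,696.56 / 12 = $1,141.38

$1,141.38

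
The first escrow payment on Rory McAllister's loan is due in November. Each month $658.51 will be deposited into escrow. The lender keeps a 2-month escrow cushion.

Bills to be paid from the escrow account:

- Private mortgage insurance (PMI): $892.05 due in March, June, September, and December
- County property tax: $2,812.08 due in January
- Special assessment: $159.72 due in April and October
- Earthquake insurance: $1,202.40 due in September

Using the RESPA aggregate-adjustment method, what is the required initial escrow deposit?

Cushion = 2 × $658.51 = $1,317.02
Trial balance (start $0, +$658.51 each month, − disbursements):
  Nov: +$658.51 → $658.51
  Dec: +$658.51 − $892.05 → $424.97
  Jan: +$658.51 − $2,812.08 → -$1,728.60
  Feb: +$658.51 → -$1,070.09
  Mar: +$658.51 − $892.05 → -$1,303.63
  Apr: +$658.51 − $159.72 → -$804.84
  May: +$658.51 → -$146.33
  Jun: +$658.51 − $892.05 → -$379.87
  Jul: +$658.51 → $278.64
  Aug: +$658.51 → $937.15
  Sep: +$658.51 − $2,094.45 → -$498.79
  Oct: +$658.51 − $159.72 → $0.00
Lowest trial balance = -$1,728.60 (Jan)
Initial deposit = cushion − low point = $1,317.02 − (-$1,728.60) = $3,045.62

$3,045.62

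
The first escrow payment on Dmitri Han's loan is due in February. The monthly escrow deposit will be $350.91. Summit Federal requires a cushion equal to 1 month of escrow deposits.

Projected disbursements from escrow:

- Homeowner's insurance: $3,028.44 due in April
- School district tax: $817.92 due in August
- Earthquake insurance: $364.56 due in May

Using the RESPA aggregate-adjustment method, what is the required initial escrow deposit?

$2,340.27

Cushion = 1 × $350.91 = $350.91
Trial balance (start $0, +$350.91 each month, − disbursements):
  Feb: +$350.91 → $350.91
  Mar: +$350.91 → $701.82
  Apr: +$350.91 − $3,028.44 → -$1,975.71
  May: +$350.91 − $364.56 → -$1,989.36
  Jun: +$350.91 → -$1,638.45
  Jul: +$350.91 → -$1,287.54
  Aug: +$350.91 − $817.92 → -$1,754.55
  Sep: +$350.91 → -$1,403.64
  Oct: +$350.91 → -$1,052.73
  Nov: +$350.91 → -$701.82
  Dec: +$350.91 → -$350.91
  Jan: +$350.91 → $0.00
Lowest trial balance = -$1,989.36 (May)
Initial deposit = cushion − low point = $350.91 − (-$1,989.36) = $2,340.27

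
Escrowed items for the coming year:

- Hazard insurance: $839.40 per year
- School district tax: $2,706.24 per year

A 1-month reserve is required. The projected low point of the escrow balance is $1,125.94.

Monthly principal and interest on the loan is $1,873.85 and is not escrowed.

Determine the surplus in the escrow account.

Hazard insurance: $839.40/yr
School district tax: $2,706.24/yr
Annual escrow total = $3,545.64
Base monthly escrow = $3,545.64 ÷ 12 = $295.47
Cushion = 1 × $295.47 = $295.47
Excess over cushion: $1,125.94 − $295.47 = $830.47

$830.47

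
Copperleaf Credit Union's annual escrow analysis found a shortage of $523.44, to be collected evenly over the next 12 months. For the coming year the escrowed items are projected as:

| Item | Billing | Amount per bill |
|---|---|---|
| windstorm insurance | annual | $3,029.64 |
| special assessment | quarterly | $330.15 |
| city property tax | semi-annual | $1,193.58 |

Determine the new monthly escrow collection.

Windstorm insurance = $3,029.64
Special assessment = $330.15 × 4 = $1,320.60
City property tax = $1,193.58 × 2 = $2,387.16
Annual escrow total = $6,737.40
Base monthly escrow = $6,737.40 ÷ 12 = $561.45
Monthly shortage recovery: $523.44 ÷ 12 = $43.62
New monthly escrow = $561.45 + $43.62 = $605.07

$605.07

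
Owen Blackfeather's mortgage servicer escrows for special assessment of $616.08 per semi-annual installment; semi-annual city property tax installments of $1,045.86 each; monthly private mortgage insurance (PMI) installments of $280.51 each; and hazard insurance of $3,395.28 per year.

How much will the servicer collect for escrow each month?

Special assessment — $616.08 × 2 = $1,232.16/yr
City property tax — $1,045.86 × 2 = $2,091.72/yr
Private mortgage insurance (PMI) — $280.51 × 12 = $3,366.12/yr
Hazard insurance — $3,395.28/yr
Annual escrow total = $1,232.16 + $2,091.72 + $3,366.12 + $3,395.28 = $10,085.28
Base monthly escrow = $10,085.28 / 12 = $840.44

$840.44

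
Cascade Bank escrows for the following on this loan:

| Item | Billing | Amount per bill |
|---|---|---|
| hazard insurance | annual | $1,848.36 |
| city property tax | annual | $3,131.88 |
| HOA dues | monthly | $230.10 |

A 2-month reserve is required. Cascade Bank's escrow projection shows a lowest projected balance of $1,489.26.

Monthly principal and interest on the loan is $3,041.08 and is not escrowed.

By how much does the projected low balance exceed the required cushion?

$199.02

Hazard insurance — $1,848.36
City property tax — $3,131.88
HOA dues — $230.10 × 12 = $2,761.20
Annual escrow total = $7,741.44
Per month = $7,741.44 ÷ 12 = $645.12
Cushion = 2 × $645.12 = $1,290.24
Surplus = $1,489.26 − $1,290.24 = $199.02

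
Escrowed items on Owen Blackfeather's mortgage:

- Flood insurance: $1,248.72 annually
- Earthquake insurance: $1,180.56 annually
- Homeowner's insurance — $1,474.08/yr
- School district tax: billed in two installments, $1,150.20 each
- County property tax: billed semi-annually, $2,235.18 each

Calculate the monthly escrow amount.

Flood insurance — $1,248.72/yr
Earthquake insurance — $1,180.56/yr
Homeowner's insurance — $1,474.08/yr
School district tax — $1,150.20 × 2 = $2,300.40/yr
County property tax — $2,235.18 × 2 = $4,470.36/yr
Combined annual = $1,248.72 + $1,180.56 + $1,474.08 + $2,300.40 + $4,470.36 = $10,674.12
Base monthly escrow = $10,674.12 / 12 = $889.51

$889.51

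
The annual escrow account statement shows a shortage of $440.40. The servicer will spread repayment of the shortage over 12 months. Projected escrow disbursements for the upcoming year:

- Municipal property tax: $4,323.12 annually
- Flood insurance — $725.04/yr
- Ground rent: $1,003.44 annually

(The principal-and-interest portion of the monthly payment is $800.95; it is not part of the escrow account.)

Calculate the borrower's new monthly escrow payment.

$541.00

Municipal property tax — $4,323.12 annually
Flood insurance — $725.04 annually
Ground rent — $1,003.44 annually
Total per year = $4,323.12 + $725.04 + $1,003.44 = $6,051.60
Monthly escrow = $6,051.60 / 12 = $504.30
Shortage spread = $440.40 ÷ 12 = $36.70/mo
New monthly escrow = $504.30 + $36.70 = $541.00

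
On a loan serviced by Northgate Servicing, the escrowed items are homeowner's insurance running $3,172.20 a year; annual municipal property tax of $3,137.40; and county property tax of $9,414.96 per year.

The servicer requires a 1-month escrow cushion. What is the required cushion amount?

$1,310.38

Homeowner's insurance — $3,172.20/yr
Municipal property tax — $3,137.40/yr
County property tax — $9,414.96/yr
Total annual escrow = $3,172.20 + $3,137.40 + $9,414.96 = $15,724.56
Monthly escrow = $15,724.56 / 12 = $1,310.38
Reserve = 1 × $1,310.38 = $1,310.38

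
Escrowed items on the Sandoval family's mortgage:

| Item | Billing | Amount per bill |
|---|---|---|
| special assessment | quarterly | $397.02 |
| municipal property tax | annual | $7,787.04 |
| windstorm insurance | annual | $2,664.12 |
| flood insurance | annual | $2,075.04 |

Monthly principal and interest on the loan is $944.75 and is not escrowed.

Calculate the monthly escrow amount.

$1,176.19

Special assessment: $397.02 × 4 = $1,588.08/yr
Municipal property tax: $7,787.04/yr
Windstorm insurance: $2,664.12/yr
Flood insurance: $2,075.04/yr
Combined annual = $14,114.28
Monthly escrow = $14,114.28 / 12 = $1,176.19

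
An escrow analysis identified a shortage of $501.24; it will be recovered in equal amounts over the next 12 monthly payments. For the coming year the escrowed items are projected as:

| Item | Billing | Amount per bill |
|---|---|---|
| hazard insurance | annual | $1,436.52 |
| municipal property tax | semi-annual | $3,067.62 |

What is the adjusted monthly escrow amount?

$672.75

Hazard insurance — $1,436.52/yr
Municipal property tax — $3,067.62 × 2 = $6,135.24/yr
Combined annual = $1,436.52 + $6,135.24 = $7,571.76
Base monthly escrow = $7,571.76 ÷ 12 = $630.98
Shortage per month = $501.24 / 12 = $41.77
New monthly escrow = $630.98 + $41.77 = $672.75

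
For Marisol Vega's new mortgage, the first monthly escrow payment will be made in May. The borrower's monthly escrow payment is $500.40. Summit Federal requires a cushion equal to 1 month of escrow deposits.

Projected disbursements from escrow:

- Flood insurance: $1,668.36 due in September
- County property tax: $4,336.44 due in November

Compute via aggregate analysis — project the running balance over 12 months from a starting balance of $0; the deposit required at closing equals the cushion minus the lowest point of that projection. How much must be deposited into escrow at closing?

Cushion = 1 × $500.40 = $500.40
Trial balance (start $0, +$500.40 each month, − disbursements):
  May: +$500.40 → $500.40
  Jun: +$500.40 → $1,000.80
  Jul: +$500.40 → $1,501.20
  Aug: +$500.40 → $2,001.60
  Sep: +$500.40 − $1,668.36 → $833.64
  Oct: +$500.40 → $1,334.04
  Nov: +$500.40 − $4,336.44 → -$2,502.00
  Dec: +$500.40 → -$2,001.60
  Jan: +$500.40 → -$1,501.20
  Feb: +$500.40 → -$1,000.80
  Mar: +$500.40 → -$500.40
  Apr: +$500.40 → $0.00
Lowest trial balance = -$2,502.00 (Nov)
Initial deposit = cushion − low point = $500.40 − (-$2,502.00) = $3,002.40

$3,002.40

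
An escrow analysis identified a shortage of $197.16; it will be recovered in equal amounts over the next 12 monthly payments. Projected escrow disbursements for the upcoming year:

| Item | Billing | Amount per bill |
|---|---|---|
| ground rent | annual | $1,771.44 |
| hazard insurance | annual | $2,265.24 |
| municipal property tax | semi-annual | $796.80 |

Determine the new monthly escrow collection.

$485.62

Ground rent: $1,771.44
Hazard insurance: $2,265.24
Municipal property tax: $796.80 × 2 = $1,593.60
Total per year = $1,771.44 + $2,265.24 + $1,593.60 = $5,630.28
Monthly escrow = $5,630.28 ÷ 12 = $469.19
Shortage spread = $197.16 / 12 = $16.43/mo
Adjusted monthly = $469.19 + $16.43 = $485.62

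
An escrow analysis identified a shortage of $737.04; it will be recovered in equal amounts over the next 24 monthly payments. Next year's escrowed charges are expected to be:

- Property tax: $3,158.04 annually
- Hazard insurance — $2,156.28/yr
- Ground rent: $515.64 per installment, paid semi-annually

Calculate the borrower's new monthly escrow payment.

$559.51

Property tax: $3,158.04/yr
Hazard insurance: $2,156.28/yr
Ground rent: $515.64 × 2 = $1,031.28/yr
Yearly total = $6,345.60
Base monthly escrow = $6,345.60 / 12 = $528.80
Shortage spread = $737.04 ÷ 24 = $30.71/mo
Adjusted monthly = $528.80 + $30.71 = $559.51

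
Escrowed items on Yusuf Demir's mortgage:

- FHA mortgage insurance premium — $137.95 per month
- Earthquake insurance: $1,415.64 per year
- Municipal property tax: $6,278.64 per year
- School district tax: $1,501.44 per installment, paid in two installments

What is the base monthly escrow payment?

FHA mortgage insurance premium = $137.95 × 12 = $1,655.40 per year
Earthquake insurance = $1,415.64 per year
Municipal property tax = $6,278.64 per year
School district tax = $1,501.44 × 2 = $3,002.88 per year
Yearly total = $1,655.40 + $1,415.64 + $6,278.64 + $3,002.88 = $12,352.56
Per month = $12,352.56 ÷ 12 = $1,029.38

$1,029.38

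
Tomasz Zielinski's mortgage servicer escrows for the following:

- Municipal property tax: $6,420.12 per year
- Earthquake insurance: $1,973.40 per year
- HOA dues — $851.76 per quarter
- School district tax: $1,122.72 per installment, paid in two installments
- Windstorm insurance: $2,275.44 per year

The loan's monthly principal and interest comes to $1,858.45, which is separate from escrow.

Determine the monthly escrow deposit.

Municipal property tax = $6,420.12
Earthquake insurance = $1,973.40
HOA dues = $851.76 × 4 = $3,407.04
School district tax = $1,122.72 × 2 = $2,245.44
Windstorm insurance = $2,275.44
Total per year = $6,420.12 + $1,973.40 + $3,407.04 + $2,245.44 + $2,275.44 = $16,321.44
Monthly escrow = $16,321.44 ÷ 12 = $1,360.12

$1,360.12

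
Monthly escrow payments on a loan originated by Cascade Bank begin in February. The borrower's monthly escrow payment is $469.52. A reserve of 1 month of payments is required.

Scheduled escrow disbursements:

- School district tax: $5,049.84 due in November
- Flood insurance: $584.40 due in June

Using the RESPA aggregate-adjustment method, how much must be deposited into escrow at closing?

Cushion = 1 × $469.52 = $469.52
Trial balance (start $0, +$469.52 each month, − disbursements):
  Feb: +$469.52 → $469.52
  Mar: +$469.52 → $939.04
  Apr: +$469.52 → $1,408.56
  May: +$469.52 → $1,878.08
  Jun: +$469.52 − $584.40 → $1,763.20
  Jul: +$469.52 → $2,232.72
  Aug: +$469.52 → $2,702.24
  Sep: +$469.52 → $3,171.76
  Oct: +$469.52 → $3,641.28
  Nov: +$469.52 − $5,049.84 → -$939.04
  Dec: +$469.52 → -$469.52
  Jan: +$469.52 → $0.00
Lowest trial balance = -$939.04 (Nov)
Initial deposit = cushion − low point = $469.52 − (-$939.04) = $1,408.56

$1,408.56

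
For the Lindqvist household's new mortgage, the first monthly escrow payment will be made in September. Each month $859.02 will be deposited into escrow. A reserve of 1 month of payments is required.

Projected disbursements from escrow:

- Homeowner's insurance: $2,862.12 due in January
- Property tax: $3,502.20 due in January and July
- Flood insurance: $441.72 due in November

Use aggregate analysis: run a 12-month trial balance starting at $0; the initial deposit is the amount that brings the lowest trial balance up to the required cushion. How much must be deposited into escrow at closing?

$3,369.96

Cushion = 1 × $859.02 = $859.02
Trial balance (start $0, +$859.02 each month, − disbursements):
  Sep: +$859.02 → $859.02
  Oct: +$859.02 → $1,718.04
  Nov: +$859.02 − $441.72 → $2,135.34
  Dec: +$859.02 → $2,994.36
  Jan: +$859.02 − $6,364.32 → -$2,510.94
  Feb: +$859.02 → -$1,651.92
  Mar: +$859.02 → -$792.90
  Apr: +$859.02 → $66.12
  May: +$859.02 → $925.14
  Jun: +$859.02 → $1,784.16
  Jul: +$859.02 − $3,502.20 → -$859.02
  Aug: +$859.02 → $0.00
Lowest trial balance = -$2,510.94 (Jan)
Initial deposit = cushion − low point = $859.02 − (-$2,510.94) = $3,369.96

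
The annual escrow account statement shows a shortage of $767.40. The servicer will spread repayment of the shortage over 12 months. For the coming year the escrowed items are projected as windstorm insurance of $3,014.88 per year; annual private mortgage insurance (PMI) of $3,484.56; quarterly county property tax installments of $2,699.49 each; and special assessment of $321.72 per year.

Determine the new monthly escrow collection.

Windstorm insurance = $3,014.88 per year
Private mortgage insurance (PMI) = $3,484.56 per year
County property tax = $2,699.49 × 4 = $10,797.96 per year
Special assessment = $321.72 per year
Annual escrow total = $3,014.88 + $3,484.56 + $10,797.96 + $321.72 = $17,619.12
Monthly escrow = $17,619.12 ÷ 12 = $1,468.26
Monthly shortage recovery: $767.40 ÷ 12 = $63.95
Adjusted monthly = $1,468.26 + $63.95 = $1,532.21

$1,532.21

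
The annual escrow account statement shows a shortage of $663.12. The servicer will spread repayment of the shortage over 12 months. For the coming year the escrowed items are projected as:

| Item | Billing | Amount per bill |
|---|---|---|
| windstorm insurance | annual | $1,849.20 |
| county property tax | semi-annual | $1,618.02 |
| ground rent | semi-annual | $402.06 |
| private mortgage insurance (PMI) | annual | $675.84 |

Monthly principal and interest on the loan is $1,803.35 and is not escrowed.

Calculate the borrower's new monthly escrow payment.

$602.36

Windstorm insurance — $1,849.20
County property tax — $1,618.02 × 2 = $3,236.04
Ground rent — $402.06 × 2 = $804.12
Private mortgage insurance (PMI) — $675.84
Annual escrow total = $6,565.20
Monthly = $6,565.20 / 12 = $547.10
Monthly shortage recovery: $663.12 / 12 = $55.26
Adjusted monthly = $547.10 + $55.26 = $602.36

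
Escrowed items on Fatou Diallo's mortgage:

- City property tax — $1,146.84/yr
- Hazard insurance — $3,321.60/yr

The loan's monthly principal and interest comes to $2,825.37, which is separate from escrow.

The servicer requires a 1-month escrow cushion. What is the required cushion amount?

City property tax — $1,146.84 per year
Hazard insurance — $3,321.60 per year
Annual escrow total = $4,468.44
Monthly escrow = $4,468.44 ÷ 12 = $372.37
Required cushion = 1 × $372.37 = $372.37

$372.37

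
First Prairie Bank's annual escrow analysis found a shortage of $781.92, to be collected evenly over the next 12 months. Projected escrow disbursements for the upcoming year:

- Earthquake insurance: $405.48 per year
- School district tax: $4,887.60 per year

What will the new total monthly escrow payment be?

$506.25

Earthquake insurance = $405.48/yr
School district tax = $4,887.60/yr
Annual escrow total = $5,293.08
Monthly escrow = $5,293.08 ÷ 12 = $441.09
Shortage spread = $781.92 / 12 = $65.16/mo
New monthly escrow = $441.09 + $65.16 = $506.25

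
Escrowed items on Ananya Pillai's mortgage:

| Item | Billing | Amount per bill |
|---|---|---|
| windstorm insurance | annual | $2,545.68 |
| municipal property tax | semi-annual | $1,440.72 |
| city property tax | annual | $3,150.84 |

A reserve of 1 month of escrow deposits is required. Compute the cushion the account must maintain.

$714.83

Windstorm insurance: $2,545.68 annually
Municipal property tax: $1,440.72 × 2 = $2,881.44 annually
City property tax: $3,150.84 annually
Combined annual = $2,545.68 + $2,881.44 + $3,150.84 = $8,577.96
Monthly escrow = $8,577.96 ÷ 12 = $714.83
Required cushion = 1 × $714.83 = $714.83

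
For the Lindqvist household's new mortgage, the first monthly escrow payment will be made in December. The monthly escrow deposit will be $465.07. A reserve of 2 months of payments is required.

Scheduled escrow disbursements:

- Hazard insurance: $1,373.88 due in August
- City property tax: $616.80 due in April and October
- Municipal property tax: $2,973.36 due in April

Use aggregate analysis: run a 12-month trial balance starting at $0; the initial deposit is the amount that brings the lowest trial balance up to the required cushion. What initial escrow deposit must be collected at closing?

$2,194.95

Cushion = 2 × $465.07 = $930.14
Trial balance (start $0, +$465.07 each month, − disbursements):
  Dec: +$465.07 → $465.07
  Jan: +$465.07 → $930.14
  Feb: +$465.07 → $1,395.21
  Mar: +$465.07 → $1,860.28
  Apr: +$465.07 − $3,590.16 → -$1,264.81
  May: +$465.07 → -$799.74
  Jun: +$465.07 → -$334.67
  Jul: +$465.07 → $130.40
  Aug: +$465.07 − $1,373.88 → -$778.41
  Sep: +$465.07 → -$313.34
  Oct: +$465.07 − $616.80 → -$465.07
  Nov: +$465.07 → $0.00
Lowest trial balance = -$1,264.81 (Apr)
Initial deposit = cushion − low point = $930.14 − (-$1,264.81) = $2,194.95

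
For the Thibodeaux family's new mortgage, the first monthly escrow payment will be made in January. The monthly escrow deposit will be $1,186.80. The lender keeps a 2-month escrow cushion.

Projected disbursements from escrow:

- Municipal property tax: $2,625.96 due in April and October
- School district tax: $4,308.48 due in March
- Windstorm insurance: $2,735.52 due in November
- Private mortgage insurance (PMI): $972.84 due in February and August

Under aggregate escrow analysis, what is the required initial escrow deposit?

Cushion = 2 × $1,186.80 = $2,373.60
Trial balance (start $0, +$1,186.80 each month, − disbursements):
  Jan: +$1,186.80 → $1,186.80
  Feb: +$1,186.80 − $972.84 → $1,400.76
  Mar: +$1,186.80 − $4,308.48 → -$1,720.92
  Apr: +$1,186.80 − $2,625.96 → -$3,160.08
  May: +$1,186.80 → -$1,973.28
  Jun: +$1,186.80 → -$786.48
  Jul: +$1,186.80 → $400.32
  Aug: +$1,186.80 − $972.84 → $614.28
  Sep: +$1,186.80 → $1,801.08
  Oct: +$1,186.80 − $2,625.96 → $361.92
  Nov: +$1,186.80 − $2,735.52 → -$1,186.80
  Dec: +$1,186.80 → $0.00
Lowest trial balance = -$3,160.08 (Apr)
Initial deposit = cushion − low point = $2,373.60 − (-$3,160.08) = $5,533.68

$5,533.68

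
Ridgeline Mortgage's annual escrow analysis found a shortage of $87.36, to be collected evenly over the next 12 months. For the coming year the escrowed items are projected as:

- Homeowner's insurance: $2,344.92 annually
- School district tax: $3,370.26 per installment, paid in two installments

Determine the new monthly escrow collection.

$764.40

Homeowner's insurance = $2,344.92/yr
School district tax = $3,370.26 × 2 = $6,740.52/yr
Annual escrow total = $2,344.92 + $6,740.52 = $9,085.44
Monthly = $9,085.44 / 12 = $757.12
Shortage spread = $87.36 / 12 = $7.28/mo
Adjusted monthly = $757.12 + $7.28 = $764.40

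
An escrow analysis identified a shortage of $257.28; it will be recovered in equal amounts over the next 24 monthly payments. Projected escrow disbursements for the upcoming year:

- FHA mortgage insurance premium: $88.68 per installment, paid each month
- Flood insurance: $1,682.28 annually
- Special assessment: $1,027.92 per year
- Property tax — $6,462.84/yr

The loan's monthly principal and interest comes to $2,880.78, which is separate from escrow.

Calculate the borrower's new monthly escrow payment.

$863.82

FHA mortgage insurance premium — $88.68 × 12 = $1,064.16 annually
Flood insurance — $1,682.28 annually
Special assessment — $1,027.92 annually
Property tax — $6,462.84 annually
Annual escrow total = $1,064.16 + $1,682.28 + $1,027.92 + $6,462.84 = $10,237.20
Monthly escrow = $10,237.20 ÷ 12 = $853.10
Monthly shortage recovery: $257.28 / 24 = $10.72
Adjusted monthly = $853.10 + $10.72 = $863.82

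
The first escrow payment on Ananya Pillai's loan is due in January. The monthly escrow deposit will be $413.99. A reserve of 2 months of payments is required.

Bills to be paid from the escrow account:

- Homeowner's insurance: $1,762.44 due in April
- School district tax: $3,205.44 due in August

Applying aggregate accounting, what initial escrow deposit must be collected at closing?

$2,483.94

Cushion = 2 × $413.99 = $827.98
Trial balance (start $0, +$413.99 each month, − disbursements):
  Jan: +$413.99 → $413.99
  Feb: +$413.99 → $827.98
  Mar: +$413.99 → $1,241.97
  Apr: +$413.99 − $1,762.44 → -$106.48
  May: +$413.99 → $307.51
  Jun: +$413.99 → $721.50
  Jul: +$413.99 → $1,135.49
  Aug: +$413.99 − $3,205.44 → -$1,655.96
  Sep: +$413.99 → -$1,241.97
  Oct: +$413.99 → -$827.98
  Nov: +$413.99 → -$413.99
  Dec: +$413.99 → $0.00
Lowest trial balance = -$1,655.96 (Aug)
Initial deposit = cushion − low point = $827.98 − (-$1,655.96) = $2,483.94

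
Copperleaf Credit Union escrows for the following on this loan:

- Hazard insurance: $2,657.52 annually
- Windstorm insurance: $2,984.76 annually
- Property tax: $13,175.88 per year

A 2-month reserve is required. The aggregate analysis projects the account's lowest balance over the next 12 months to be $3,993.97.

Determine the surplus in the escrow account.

$857.61

Hazard insurance = $2,657.52 per year
Windstorm insurance = $2,984.76 per year
Property tax = $13,175.88 per year
Annual escrow total = $2,657.52 + $2,984.76 + $13,175.88 = $18,818.16
Monthly escrow = $18,818.16 / 12 = $1,568.18
Cushion = 2 × $1,568.18 = $3,136.36
Surplus = $3,993.97 − $3,136.36 = $857.61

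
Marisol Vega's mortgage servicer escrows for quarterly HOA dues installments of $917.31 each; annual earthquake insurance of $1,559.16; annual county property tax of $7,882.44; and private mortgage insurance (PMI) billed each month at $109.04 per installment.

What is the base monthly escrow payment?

HOA dues — $917.31 × 4 = $3,669.24
Earthquake insurance — $1,559.16
County property tax — $7,882.44
Private mortgage insurance (PMI) — $109.04 × 12 = $1,308.48
Combined annual = $14,419.32
Base monthly escrow = $14,419.32 / 12 = $1,201.61

$1,201.61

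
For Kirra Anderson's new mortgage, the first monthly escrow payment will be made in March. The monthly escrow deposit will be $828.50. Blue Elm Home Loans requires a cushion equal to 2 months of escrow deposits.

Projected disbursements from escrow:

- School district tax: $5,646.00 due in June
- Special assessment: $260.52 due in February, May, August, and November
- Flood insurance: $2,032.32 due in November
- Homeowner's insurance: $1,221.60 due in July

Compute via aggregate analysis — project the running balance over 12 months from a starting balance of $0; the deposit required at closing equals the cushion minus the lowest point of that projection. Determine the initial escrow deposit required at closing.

Cushion = 2 × $828.50 = $1,657.00
Trial balance (start $0, +$828.50 each month, − disbursements):
  Mar: +$828.50 → $828.50
  Apr: +$828.50 → $1,657.00
  May: +$828.50 − $260.52 → $2,224.98
  Jun: +$828.50 − $5,646.00 → -$2,592.52
  Jul: +$828.50 − $1,221.60 → -$2,985.62
  Aug: +$828.50 − $260.52 → -$2,417.64
  Sep: +$828.50 → -$1,589.14
  Oct: +$828.50 → -$760.64
  Nov: +$828.50 − $2,292.84 → -$2,224.98
  Dec: +$828.50 → -$1,396.48
  Jan: +$828.50 → -$567.98
  Feb: +$828.50 − $260.52 → $0.00
Lowest trial balance = -$2,985.62 (Jul)
Initial deposit = cushion − low point = $1,657.00 − (-$2,985.62) = $4,642.62

$4,642.62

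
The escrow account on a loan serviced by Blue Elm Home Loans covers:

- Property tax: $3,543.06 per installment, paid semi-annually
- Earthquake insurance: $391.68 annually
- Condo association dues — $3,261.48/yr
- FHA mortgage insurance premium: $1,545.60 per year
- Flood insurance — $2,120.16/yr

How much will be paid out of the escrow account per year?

Property tax — $3,543.06 × 2 = $7,086.12 per year
Earthquake insurance — $391.68 per year
Condo association dues — $3,261.48 per year
FHA mortgage insurance premium — $1,545.60 per year
Flood insurance — $2,120.16 per year
Total per year = $7,086.12 + $391.68 + $3,261.48 + $1,545.60 + $2,120.16 = $14,405.04

$14,405.04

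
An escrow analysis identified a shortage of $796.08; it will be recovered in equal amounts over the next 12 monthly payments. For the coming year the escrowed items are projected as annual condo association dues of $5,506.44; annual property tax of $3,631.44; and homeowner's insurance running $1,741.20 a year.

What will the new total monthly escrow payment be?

Condo association dues: $5,506.44 per year
Property tax: $3,631.44 per year
Homeowner's insurance: $1,741.20 per year
Annual escrow total = $5,506.44 + $3,631.44 + $1,741.20 = $10,879.08
Base monthly escrow = $10,879.08 ÷ 12 = $906.59
Monthly shortage recovery: $796.08 ÷ 12 = $66.34
Adjusted monthly = $906.59 + $66.34 = $972.93

$972.93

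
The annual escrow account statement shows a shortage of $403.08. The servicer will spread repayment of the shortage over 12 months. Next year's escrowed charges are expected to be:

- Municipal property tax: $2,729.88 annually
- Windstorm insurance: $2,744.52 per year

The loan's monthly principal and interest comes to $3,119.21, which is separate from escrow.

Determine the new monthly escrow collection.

$489.79

Municipal property tax = $2,729.88/yr
Windstorm insurance = $2,744.52/yr
Total per year = $2,729.88 + $2,744.52 = $5,474.40
Monthly = $5,474.40 ÷ 12 = $456.20
Shortage spread = $403.08 / 12 = $33.59/mo
New monthly escrow = $456.20 + $33.59 = $489.79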